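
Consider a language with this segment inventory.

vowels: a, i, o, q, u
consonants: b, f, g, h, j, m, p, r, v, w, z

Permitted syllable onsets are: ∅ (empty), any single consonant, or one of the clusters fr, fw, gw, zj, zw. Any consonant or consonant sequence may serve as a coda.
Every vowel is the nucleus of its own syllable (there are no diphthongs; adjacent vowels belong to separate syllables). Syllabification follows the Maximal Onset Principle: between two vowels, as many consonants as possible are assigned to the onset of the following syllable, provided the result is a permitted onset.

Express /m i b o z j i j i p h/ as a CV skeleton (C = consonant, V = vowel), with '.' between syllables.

CV.CV.CCV.CVCC

The vowels are i, o, i, i — 4 nuclei, so 4 syllables.
V1 /i/ – V2 /o/: /b/ is a single consonant, so it becomes the next onset.
V2 /o/ – V3 /i/: /zj/ — entire cluster is a permitted onset → onset /zj/, coda ∅.
V3 /i/ – V4 /i/: just /j/ — single C goes to the following onset.
Putting it together: mi.bo.zji.jiph.
Mapping each syllable to C/V: /mi/ → CV, /bo/ → CV, /zji/ → CCV, /jiph/ → CVCC.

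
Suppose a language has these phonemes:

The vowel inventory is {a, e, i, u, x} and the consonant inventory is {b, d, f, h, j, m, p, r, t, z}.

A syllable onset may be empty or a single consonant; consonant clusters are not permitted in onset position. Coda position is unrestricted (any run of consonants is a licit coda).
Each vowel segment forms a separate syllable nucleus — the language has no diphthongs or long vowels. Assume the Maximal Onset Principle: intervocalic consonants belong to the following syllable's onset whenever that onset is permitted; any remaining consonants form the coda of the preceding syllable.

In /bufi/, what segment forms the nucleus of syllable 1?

Nuclei (vowels): u, i → 2 syllables.
The first nucleus (vowel 1 from the left) is /u/.

u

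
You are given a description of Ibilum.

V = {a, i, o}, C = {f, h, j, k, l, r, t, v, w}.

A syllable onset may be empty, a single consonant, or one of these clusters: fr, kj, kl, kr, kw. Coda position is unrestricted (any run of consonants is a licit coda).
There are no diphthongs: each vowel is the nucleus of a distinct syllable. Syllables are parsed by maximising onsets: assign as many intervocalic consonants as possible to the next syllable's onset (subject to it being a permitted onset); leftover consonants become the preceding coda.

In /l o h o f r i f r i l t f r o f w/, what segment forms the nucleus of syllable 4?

i

Vowels present: o, o, i, i, o; each is a nucleus, giving 5 syllables.
The fourth nucleus (vowel 4 from the left) is /i/.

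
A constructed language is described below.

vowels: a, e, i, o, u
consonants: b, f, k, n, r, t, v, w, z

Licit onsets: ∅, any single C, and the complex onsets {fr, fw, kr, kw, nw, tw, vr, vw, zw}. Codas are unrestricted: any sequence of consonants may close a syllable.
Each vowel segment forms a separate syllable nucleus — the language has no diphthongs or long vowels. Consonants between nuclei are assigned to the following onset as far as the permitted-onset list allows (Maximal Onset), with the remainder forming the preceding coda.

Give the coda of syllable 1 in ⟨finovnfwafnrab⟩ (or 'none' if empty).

Vowels present: i, o, a, a; each is a nucleus, giving 4 syllables.
σ1/σ2 boundary: /n/ → onset of the next syllable (single consonants are always licit onsets).
σ2/σ3 boundary: /vnfw/; trying suffixes from longest down, /fw/ is the first permitted one, so coda /vn/ | onset /fw/.
σ3/σ4 boundary: /fnr/ — longest licit onset from the right is /r/, leaving /fn/ as coda.
Syllabification: fi.novn.fwafn.rab.
Syllable 1 is /fi/: onset /f/, nucleus /i/, coda ∅.

none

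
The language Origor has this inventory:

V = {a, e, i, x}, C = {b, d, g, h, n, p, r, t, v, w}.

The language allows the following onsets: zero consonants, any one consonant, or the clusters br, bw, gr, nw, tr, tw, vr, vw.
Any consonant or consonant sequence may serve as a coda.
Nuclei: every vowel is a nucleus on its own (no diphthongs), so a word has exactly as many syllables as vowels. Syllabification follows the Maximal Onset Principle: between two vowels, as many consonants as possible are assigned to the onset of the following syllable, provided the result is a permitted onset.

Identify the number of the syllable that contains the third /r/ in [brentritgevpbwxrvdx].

4

Nuclei (vowels): e, i, e, x, x → 5 syllables.
/e…i/ gap (V1→V2): /ntr/ — longest licit onset from the right is /tr/, leaving /n/ as coda.
/i…e/ gap (V2→V3): /tg/ splits as /t/ + /g/ (/g/ is the longest suffix that is a licit onset).
/e…x/ gap (V3→V4): cluster /vpbw/ — the longest permitted-onset suffix is /bw/; onset = /bw/, preceding coda = /vp/.
/x…x/ gap (V4→V5): cluster /rvd/ — the longest permitted-onset suffix is /d/; onset = /d/, preceding coda = /rv/.
Putting it together: bren.trit.gevp.bwxrv.dx.
The third /r/ is in the coda of syllable 4 (/bwxrv/).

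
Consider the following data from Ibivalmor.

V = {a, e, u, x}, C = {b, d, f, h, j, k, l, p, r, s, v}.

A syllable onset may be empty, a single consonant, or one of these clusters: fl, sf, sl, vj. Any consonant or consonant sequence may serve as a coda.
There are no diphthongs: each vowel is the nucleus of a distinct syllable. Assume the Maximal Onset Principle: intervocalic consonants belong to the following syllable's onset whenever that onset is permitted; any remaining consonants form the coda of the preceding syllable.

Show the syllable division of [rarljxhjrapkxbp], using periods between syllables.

The vowels are a, x, a, x — 4 nuclei, so 4 syllables.
/a…x/ gap (V1→V2): cluster /rlj/ — the longest permitted-onset suffix is /j/; onset = /j/, preceding coda = /rl/.
/x…a/ gap (V2→V3): /hjr/ — longest licit onset from the right is /r/, leaving /hj/ as coda.
/a…x/ gap (V3→V4): /pk/ — longest licit onset from the right is /k/, leaving /p/ as coda.

rarl.jxhj.rap.kxbp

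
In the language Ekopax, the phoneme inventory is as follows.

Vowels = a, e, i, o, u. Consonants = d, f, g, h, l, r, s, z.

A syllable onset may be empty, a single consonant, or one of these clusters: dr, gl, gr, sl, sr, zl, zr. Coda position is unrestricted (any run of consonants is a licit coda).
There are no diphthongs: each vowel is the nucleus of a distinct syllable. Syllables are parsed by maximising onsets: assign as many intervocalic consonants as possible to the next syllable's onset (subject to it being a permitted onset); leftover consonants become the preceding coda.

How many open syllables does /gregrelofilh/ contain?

Nuclei (vowels): e, e, o, i → 4 syllables.
σ1/σ2 boundary: /gr/ is a licit onset in full, so it all attaches to the next syllable.
σ2/σ3 boundary: /l/ is a single consonant, so it becomes the next onset.
σ3/σ4 boundary: just /f/ — single C goes to the following onset.
Syllabification: gre.gre.lo.filh.
Classifying each syllable: /gre/ (open), /gre/ (open), /lo/ (open), /filh/ (closed).
Open syllables: 3.

3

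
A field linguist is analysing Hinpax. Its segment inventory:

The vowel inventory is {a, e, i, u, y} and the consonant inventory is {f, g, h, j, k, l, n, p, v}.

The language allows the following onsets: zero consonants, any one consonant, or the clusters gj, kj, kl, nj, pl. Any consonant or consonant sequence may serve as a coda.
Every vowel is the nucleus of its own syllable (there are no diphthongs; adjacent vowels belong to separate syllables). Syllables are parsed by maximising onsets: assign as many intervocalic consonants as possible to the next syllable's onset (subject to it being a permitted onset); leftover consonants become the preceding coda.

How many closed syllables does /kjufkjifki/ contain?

Nuclei (vowels): u, i, i → 3 syllables.
/u…i/ gap (V1→V2): /fkj/ splits as /f/ + /kj/ (/kj/ is the longest suffix that is a licit onset).
/i…i/ gap (V2→V3): /fk/ — longest licit onset from the right is /k/, leaving /f/ as coda.
Result: kjuf.kjif.ki.
Classifying each syllable: /kjuf/ (closed), /kjif/ (closed), /ki/ (open).
Closed syllables: 2.

2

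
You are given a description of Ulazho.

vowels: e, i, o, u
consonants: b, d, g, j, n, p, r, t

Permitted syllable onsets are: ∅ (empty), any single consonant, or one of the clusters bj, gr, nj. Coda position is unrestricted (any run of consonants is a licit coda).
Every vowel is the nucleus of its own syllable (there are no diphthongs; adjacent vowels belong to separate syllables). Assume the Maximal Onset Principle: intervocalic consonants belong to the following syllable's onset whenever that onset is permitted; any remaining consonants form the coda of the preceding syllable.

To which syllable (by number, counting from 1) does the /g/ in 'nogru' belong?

Nuclei (vowels): o, u → 2 syllables.
σ1/σ2 boundary: cluster /gr/ — /gr/ is itself a permitted onset, so the whole cluster goes right; preceding coda = ∅.
Result: no.gru.
The /g/ is in the onset of syllable 2 (/gru/).

2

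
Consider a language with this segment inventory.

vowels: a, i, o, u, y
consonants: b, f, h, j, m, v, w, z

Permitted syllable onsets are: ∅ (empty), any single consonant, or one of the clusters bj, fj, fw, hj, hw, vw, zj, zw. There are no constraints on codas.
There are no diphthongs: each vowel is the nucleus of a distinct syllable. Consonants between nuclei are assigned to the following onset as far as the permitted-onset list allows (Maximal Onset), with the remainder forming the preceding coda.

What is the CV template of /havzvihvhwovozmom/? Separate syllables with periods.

CVCC.CVCC.CCV.CVC.CVC

The vowels are a, i, o, o, o — 5 nuclei, so 5 syllables.
V1 /a/ – V2 /i/: cluster /vzv/ — the longest permitted-onset suffix is /v/; onset = /v/, preceding coda = /vz/.
V2 /i/ – V3 /o/: cluster /hvhw/ — the longest permitted-onset suffix is /hw/; onset = /hw/, preceding coda = /hv/.
V3 /o/ – V4 /o/: /v/ is a single consonant, so it becomes the next onset.
V4 /o/ – V5 /o/: /zm/; trying suffixes from longest down, /m/ is the first permitted one, so coda /z/ | onset /m/.
Putting it together: havz.vihv.hwo.voz.mom.
Mapping each syllable to C/V: /havz/ → CVCC, /vihv/ → CVCC, /hwo/ → CCV, /voz/ → CVC, /mom/ → CVC.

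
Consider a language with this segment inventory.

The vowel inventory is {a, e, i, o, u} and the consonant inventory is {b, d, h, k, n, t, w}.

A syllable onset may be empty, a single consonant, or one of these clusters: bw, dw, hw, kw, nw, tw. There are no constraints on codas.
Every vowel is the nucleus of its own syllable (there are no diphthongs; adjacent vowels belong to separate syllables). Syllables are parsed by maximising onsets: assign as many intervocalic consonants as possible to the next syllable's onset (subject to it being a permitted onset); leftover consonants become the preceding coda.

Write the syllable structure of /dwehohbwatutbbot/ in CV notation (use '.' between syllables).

CCV.CVC.CCV.CVCC.CVC

Nuclei (vowels): e, o, a, u, o → 5 syllables.
σ1/σ2 boundary: just /h/ — single C goes to the following onset.
σ2/σ3 boundary: /hbw/; trying suffixes from longest down, /bw/ is the first permitted one, so coda /h/ | onset /bw/.
σ3/σ4 boundary: /t/ is a single consonant, so it becomes the next onset.
σ4/σ5 boundary: /tbb/ — longest licit onset from the right is /b/, leaving /tb/ as coda.
Putting it together: dwe.hoh.bwa.tutb.bot.
Mapping each syllable to C/V: /dwe/ → CCV, /hoh/ → CVC, /bwa/ → CCV, /tutb/ → CVCC, /bot/ → CVC.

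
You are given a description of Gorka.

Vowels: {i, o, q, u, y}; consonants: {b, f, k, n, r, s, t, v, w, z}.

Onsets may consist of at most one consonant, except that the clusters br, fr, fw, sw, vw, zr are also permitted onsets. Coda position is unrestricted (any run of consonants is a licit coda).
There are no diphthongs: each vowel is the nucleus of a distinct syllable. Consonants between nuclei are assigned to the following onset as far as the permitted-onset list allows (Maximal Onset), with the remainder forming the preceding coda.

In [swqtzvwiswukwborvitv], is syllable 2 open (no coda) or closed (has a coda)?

Vowels present: q, i, u, o, i; each is a nucleus, giving 5 syllables.
σ1/σ2 boundary: /tzvw/ — longest licit onset from the right is /vw/, leaving /tz/ as coda.
σ2/σ3 boundary: /sw/ — entire cluster is a permitted onset → onset /sw/, coda ∅.
σ3/σ4 boundary: /kwb/ splits as /kw/ + /b/ (/b/ is the longest suffix that is a licit onset).
σ4/σ5 boundary: cluster /rv/ — the longest permitted-onset suffix is /v/; onset = /v/, preceding coda = /r/.
Syllabification: swqtz.vwi.swukw.bor.vitv.
Syllable 2 is /vwi/; it ends in its nucleus with no coda, so it is open.

open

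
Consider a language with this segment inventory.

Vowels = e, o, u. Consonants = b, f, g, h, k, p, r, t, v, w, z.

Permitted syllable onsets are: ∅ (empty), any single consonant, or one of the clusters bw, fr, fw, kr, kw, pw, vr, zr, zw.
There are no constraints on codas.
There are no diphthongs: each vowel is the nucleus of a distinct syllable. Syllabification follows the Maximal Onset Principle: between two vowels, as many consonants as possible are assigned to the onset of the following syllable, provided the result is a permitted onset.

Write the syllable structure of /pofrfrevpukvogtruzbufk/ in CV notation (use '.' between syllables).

CVCC.CCVC.CVC.CVCC.CVC.CVCC

The vowels are o, e, u, o, u, u — 6 nuclei, so 6 syllables.
Between /o/ (V1) and /e/ (V2): cluster /frfr/ — the longest permitted-onset suffix is /fr/; onset = /fr/, preceding coda = /fr/.
Between /e/ (V2) and /u/ (V3): /vp/ — longest licit onset from the right is /p/, leaving /v/ as coda.
Between /u/ (V3) and /o/ (V4): /kv/ splits as /k/ + /v/ (/v/ is the longest suffix that is a licit onset).
Between /o/ (V4) and /u/ (V5): /gtr/ splits as /gt/ + /r/ (/r/ is the longest suffix that is a licit onset).
Between /u/ (V5) and /u/ (V6): /zb/ splits as /z/ + /b/ (/b/ is the longest suffix that is a licit onset).
So the parse is pofr.frev.puk.vogt.ruz.bufk.
Mapping each syllable to C/V: /pofr/ → CVCC, /frev/ → CCVC, /puk/ → CVC, /vogt/ → CVCC, /ruz/ → CVC, /bufk/ → CVCC.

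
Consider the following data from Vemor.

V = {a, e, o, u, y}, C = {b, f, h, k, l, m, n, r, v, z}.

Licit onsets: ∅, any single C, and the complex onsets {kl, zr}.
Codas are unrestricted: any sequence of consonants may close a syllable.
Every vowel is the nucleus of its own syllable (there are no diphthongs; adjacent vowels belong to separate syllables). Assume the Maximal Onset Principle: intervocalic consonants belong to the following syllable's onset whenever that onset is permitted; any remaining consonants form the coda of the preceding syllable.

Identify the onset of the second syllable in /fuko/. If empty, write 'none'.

Nuclei (vowels): u, o → 2 syllables.
V1 /u/ – V2 /o/: just /k/ — single C goes to the following onset.
Putting it together: fu.ko.
Syllable 2 is /ko/: onset /k/, nucleus /o/, coda ∅.

k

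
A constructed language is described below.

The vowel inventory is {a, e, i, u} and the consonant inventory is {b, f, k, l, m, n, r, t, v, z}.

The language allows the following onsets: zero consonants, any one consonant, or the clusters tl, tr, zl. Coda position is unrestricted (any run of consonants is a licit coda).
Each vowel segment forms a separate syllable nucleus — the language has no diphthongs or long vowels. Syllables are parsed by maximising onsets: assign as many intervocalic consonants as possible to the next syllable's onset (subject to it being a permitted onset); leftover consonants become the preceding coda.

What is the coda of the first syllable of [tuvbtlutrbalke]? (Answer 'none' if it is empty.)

vb

Nuclei (vowels): u, u, a, e → 4 syllables.
/u…u/ gap (V1→V2): /vbtl/ splits as /vb/ + /tl/ (/tl/ is the longest suffix that is a licit onset).
/u…a/ gap (V2→V3): /trb/; trying suffixes from longest down, /b/ is the first permitted one, so coda /tr/ | onset /b/.
/a…e/ gap (V3→V4): /lk/ — longest licit onset from the right is /k/, leaving /l/ as coda.
So the parse is tuvb.tlutr.bal.ke.
Syllable 1 is /tuvb/: onset /t/, nucleus /u/, coda /vb/.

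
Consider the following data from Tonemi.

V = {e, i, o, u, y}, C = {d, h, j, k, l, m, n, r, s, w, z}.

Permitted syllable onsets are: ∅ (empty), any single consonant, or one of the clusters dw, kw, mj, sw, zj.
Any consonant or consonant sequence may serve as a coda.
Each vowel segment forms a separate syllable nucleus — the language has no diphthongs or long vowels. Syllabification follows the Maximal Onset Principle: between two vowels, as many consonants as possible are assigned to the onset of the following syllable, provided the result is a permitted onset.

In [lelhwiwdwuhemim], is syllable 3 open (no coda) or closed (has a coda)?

open

Nuclei (vowels): e, i, u, e, i → 5 syllables.
Between /e/ (V1) and /i/ (V2): /lhw/ — longest licit onset from the right is /w/, leaving /lh/ as coda.
Between /i/ (V2) and /u/ (V3): /wdw/ — longest licit onset from the right is /dw/, leaving /w/ as coda.
Between /u/ (V3) and /e/ (V4): /h/ is a single consonant, so it becomes the next onset.
Between /e/ (V4) and /i/ (V5): just /m/ — single C goes to the following onset.
Result: lelh.wiw.dwu.he.mim.
Syllable 3 is /dwu/; it ends in its nucleus with no coda, so it is open.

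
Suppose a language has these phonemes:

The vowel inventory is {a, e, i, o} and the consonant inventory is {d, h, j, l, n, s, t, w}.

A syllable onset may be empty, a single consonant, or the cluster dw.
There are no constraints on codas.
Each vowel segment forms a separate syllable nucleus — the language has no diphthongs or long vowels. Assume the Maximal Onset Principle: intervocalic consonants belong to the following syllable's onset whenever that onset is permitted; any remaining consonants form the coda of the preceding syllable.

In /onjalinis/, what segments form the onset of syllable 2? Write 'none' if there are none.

The vowels are o, a, i, i — 4 nuclei, so 4 syllables.
σ1/σ2 boundary: /nj/ — longest licit onset from the right is /j/, leaving /n/ as coda.
σ2/σ3 boundary: /l/ is a single consonant, so it becomes the next onset.
σ3/σ4 boundary: /n/ → onset of the next syllable (single consonants are always licit onsets).
Result: on.ja.li.nis.
Syllable 2 is /ja/: onset /j/, nucleus /a/, coda ∅.

j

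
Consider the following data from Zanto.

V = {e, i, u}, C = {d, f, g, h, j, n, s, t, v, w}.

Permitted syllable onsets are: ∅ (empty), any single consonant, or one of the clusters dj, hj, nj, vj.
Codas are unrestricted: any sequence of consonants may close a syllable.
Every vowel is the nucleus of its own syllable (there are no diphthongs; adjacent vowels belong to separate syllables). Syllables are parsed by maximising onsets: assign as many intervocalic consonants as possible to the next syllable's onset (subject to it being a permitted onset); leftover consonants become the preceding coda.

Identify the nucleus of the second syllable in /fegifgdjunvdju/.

i

Vowels present: e, i, u, u; each is a nucleus, giving 4 syllables.
The second nucleus (vowel 2 from the left) is /i/.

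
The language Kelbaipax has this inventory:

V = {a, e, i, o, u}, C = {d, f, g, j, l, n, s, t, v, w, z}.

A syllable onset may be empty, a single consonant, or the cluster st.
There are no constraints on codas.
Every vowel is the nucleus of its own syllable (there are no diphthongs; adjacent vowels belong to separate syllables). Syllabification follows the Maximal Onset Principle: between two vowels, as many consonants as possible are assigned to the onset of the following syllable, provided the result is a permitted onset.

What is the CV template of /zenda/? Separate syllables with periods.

CVC.CV

Vowels present: e, a; each is a nucleus, giving 2 syllables.
V1 /e/ – V2 /a/: cluster /nd/ — the longest permitted-onset suffix is /d/; onset = /d/, preceding coda = /n/.
Putting it together: zen.da.
Mapping each syllable to C/V: /zen/ → CVC, /da/ → CV.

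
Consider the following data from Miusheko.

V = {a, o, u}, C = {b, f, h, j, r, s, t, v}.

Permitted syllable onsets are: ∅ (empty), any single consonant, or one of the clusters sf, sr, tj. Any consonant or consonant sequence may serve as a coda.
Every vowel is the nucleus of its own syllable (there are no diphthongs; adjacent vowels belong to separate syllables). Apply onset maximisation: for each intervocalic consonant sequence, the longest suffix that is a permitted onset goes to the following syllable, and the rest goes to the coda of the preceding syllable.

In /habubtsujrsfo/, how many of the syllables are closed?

2

The vowels are a, u, u, o — 4 nuclei, so 4 syllables.
/a…u/ gap (V1→V2): /b/ is a single consonant, so it becomes the next onset.
/u…u/ gap (V2→V3): /bts/ — longest licit onset from the right is /s/, leaving /bt/ as coda.
/u…o/ gap (V3→V4): /jrsf/; trying suffixes from longest down, /sf/ is the first permitted one, so coda /jr/ | onset /sf/.
Putting it together: ha.bubt.sujr.sfo.
Classifying each syllable: /ha/ (open), /bubt/ (closed), /sujr/ (closed), /sfo/ (open).
Closed syllables: 2.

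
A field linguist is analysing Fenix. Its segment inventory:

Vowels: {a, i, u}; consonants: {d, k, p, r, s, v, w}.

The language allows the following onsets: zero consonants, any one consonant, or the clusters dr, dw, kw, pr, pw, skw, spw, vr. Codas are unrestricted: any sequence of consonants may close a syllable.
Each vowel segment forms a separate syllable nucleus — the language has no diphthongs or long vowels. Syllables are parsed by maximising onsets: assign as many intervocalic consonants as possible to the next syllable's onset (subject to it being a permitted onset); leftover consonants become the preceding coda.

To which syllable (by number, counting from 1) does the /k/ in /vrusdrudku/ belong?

3

Vowels present: u, u, u; each is a nucleus, giving 3 syllables.
σ1/σ2 boundary: /sdr/; trying suffixes from longest down, /dr/ is the first permitted one, so coda /s/ | onset /dr/.
σ2/σ3 boundary: /dk/ — longest licit onset from the right is /k/, leaving /d/ as coda.
Result: vrus.drud.ku.
The /k/ is in the onset of syllable 3 (/ku/).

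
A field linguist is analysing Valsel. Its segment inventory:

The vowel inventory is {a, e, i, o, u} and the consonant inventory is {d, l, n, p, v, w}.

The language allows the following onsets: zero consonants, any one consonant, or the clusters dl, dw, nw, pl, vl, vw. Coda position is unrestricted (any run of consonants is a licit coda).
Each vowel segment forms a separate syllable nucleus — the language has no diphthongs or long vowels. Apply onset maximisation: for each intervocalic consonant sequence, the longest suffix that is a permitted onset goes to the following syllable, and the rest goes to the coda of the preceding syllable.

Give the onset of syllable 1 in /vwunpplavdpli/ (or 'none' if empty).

vw

Vowels present: u, a, i; each is a nucleus, giving 3 syllables.
/u…a/ gap (V1→V2): /nppl/ splits as /np/ + /pl/ (/pl/ is the longest suffix that is a licit onset).
/a…i/ gap (V2→V3): /vdpl/; trying suffixes from longest down, /pl/ is the first permitted one, so coda /vd/ | onset /pl/.
Result: vwunp.plavd.pli.
Syllable 1 is /vwunp/: onset /vw/, nucleus /u/, coda /np/.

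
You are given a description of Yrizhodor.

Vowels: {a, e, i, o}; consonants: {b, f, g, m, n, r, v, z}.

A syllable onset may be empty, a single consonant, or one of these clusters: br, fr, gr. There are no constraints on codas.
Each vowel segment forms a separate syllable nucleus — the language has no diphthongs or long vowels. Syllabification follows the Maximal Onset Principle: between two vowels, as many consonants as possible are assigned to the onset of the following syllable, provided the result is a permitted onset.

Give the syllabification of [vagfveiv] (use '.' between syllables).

The vowels are a, e, i — 3 nuclei, so 3 syllables.
V1 /a/ – V2 /e/: /gfv/ splits as /gf/ + /v/ (/v/ is the longest suffix that is a licit onset).
V2 /e/ – V3 /i/: no consonants, so the boundary falls immediately after /e/.

vagf.ve.iv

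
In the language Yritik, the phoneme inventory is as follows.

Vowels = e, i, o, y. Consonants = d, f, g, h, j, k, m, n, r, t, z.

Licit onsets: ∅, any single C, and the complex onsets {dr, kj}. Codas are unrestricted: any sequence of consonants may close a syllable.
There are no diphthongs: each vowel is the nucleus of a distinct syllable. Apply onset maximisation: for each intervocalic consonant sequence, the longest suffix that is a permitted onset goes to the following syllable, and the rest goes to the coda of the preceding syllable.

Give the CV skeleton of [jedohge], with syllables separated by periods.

Nuclei (vowels): e, o, e → 3 syllables.
Between /e/ (V1) and /o/ (V2): /d/ → onset of the next syllable (single consonants are always licit onsets).
Between /o/ (V2) and /e/ (V3): /hg/; trying suffixes from longest down, /g/ is the first permitted one, so coda /h/ | onset /g/.
Putting it together: je.doh.ge.
Mapping each syllable to C/V: /je/ → CV, /doh/ → CVC, /ge/ → CV.

CV.CVC.CV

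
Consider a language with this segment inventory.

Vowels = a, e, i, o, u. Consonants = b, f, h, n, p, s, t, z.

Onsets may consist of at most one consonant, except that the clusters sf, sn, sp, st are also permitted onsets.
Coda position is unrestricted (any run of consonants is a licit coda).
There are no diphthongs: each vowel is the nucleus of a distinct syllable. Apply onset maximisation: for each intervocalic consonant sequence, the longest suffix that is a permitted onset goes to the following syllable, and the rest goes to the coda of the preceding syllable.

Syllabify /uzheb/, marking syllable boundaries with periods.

Nuclei (vowels): u, e → 2 syllables.
Between /u/ (V1) and /e/ (V2): cluster /zh/ — the longest permitted-onset suffix is /h/; onset = /h/, preceding coda = /z/.

uz.heb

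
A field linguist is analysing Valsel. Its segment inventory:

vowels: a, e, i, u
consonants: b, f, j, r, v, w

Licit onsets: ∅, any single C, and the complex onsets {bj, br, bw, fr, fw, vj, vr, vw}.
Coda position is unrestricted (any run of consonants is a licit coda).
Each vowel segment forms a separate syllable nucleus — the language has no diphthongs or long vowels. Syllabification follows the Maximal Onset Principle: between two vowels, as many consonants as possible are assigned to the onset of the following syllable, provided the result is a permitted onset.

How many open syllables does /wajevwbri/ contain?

Vowels present: a, e, i; each is a nucleus, giving 3 syllables.
Between /a/ (V1) and /e/ (V2): /j/ is a single consonant, so it becomes the next onset.
Between /e/ (V2) and /i/ (V3): cluster /vwbr/ — the longest permitted-onset suffix is /br/; onset = /br/, preceding coda = /vw/.
Result: wa.jevw.bri.
Classifying each syllable: /wa/ (open), /jevw/ (closed), /bri/ (open).
Open syllables: 2.

2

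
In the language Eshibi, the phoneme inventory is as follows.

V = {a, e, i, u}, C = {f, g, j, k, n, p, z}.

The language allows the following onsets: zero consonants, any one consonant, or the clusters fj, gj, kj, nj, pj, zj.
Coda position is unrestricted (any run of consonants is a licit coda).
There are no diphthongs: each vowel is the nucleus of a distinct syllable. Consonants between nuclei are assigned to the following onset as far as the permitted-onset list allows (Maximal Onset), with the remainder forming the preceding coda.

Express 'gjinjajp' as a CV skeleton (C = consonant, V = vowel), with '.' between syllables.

Vowels present: i, a; each is a nucleus, giving 2 syllables.
Between /i/ (V1) and /a/ (V2): cluster /nj/ — /nj/ is itself a permitted onset, so the whole cluster goes right; preceding coda = ∅.
Result: gji.njajp.
Mapping each syllable to C/V: /gji/ → CCV, /njajp/ → CCVCC.

CCV.CCVCC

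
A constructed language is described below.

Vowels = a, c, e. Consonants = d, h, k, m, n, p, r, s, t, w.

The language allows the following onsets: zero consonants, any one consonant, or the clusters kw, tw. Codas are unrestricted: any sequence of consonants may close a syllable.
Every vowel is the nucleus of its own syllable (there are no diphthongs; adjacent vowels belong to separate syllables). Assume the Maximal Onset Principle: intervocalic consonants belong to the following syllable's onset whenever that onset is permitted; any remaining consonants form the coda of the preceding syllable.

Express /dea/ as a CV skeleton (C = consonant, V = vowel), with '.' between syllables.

CV.V

Nuclei (vowels): e, a → 2 syllables.
Between /e/ (V1) and /a/ (V2): hiatus — the boundary sits between the two vowels.
Putting it together: de.a.
Mapping each syllable to C/V: /de/ → CV, /a/ → V.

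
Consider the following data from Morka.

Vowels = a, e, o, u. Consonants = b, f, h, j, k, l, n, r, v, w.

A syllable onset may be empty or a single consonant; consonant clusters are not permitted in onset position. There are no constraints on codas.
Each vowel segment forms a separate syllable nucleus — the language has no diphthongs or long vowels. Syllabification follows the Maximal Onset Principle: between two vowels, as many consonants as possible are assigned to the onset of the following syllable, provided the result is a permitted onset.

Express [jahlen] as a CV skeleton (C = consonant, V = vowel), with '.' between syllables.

Nuclei (vowels): a, e → 2 syllables.
Between /a/ (V1) and /e/ (V2): /hl/ — longest licit onset from the right is /l/, leaving /h/ as coda.
Syllabification: jah.len.
Mapping each syllable to C/V: /jah/ → CVC, /len/ → CVC.

CVC.CVC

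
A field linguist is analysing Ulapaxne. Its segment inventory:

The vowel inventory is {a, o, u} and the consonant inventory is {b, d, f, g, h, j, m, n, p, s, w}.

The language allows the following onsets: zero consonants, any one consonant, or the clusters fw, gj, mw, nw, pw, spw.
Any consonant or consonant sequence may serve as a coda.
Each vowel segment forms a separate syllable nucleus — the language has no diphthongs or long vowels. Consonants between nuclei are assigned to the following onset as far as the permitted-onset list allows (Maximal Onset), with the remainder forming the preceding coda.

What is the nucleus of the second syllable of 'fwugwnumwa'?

The vowels are u, u, a — 3 nuclei, so 3 syllables.
The second nucleus (vowel 2 from the left) is /u/.

u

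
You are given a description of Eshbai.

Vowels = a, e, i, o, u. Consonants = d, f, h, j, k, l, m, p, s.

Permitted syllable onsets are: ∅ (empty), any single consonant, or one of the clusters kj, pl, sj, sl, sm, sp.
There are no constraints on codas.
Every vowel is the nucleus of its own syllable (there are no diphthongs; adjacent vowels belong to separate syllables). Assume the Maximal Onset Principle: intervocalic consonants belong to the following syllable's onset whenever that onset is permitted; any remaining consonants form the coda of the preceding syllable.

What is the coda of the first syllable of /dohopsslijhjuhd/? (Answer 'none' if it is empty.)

Vowels present: o, o, i, u; each is a nucleus, giving 4 syllables.
σ1/σ2 boundary: /h/ → onset of the next syllable (single consonants are always licit onsets).
σ2/σ3 boundary: cluster /pssl/ — the longest permitted-onset suffix is /sl/; onset = /sl/, preceding coda = /ps/.
σ3/σ4 boundary: cluster /jhj/ — the longest permitted-onset suffix is /j/; onset = /j/, preceding coda = /jh/.
So the parse is do.hops.slijh.juhd.
Syllable 1 is /do/: onset /d/, nucleus /o/, coda ∅.

none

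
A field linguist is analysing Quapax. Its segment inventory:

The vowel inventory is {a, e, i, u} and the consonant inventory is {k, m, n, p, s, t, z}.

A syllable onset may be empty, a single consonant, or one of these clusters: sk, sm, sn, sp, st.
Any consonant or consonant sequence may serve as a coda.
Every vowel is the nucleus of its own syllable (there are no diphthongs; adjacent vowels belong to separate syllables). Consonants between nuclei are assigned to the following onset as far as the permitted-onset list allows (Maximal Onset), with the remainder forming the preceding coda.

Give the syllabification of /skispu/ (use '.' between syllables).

The vowels are i, u — 2 nuclei, so 2 syllables.
/i…u/ gap (V1→V2): /sp/ — entire cluster is a permitted onset → onset /sp/, coda ∅.

ski.spu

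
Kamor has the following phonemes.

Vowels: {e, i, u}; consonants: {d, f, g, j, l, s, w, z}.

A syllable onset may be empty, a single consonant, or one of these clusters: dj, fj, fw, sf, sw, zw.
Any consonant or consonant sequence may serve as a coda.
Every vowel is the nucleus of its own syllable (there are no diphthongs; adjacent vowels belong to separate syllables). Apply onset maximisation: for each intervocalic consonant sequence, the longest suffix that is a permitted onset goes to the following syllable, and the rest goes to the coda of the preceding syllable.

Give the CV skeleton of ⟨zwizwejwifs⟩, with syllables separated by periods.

Vowels present: i, e, i; each is a nucleus, giving 3 syllables.
σ1/σ2 boundary: /zw/ — entire cluster is a permitted onset → onset /zw/, coda ∅.
σ2/σ3 boundary: /jw/ splits as /j/ + /w/ (/w/ is the longest suffix that is a licit onset).
Result: zwi.zwej.wifs.
Mapping each syllable to C/V: /zwi/ → CCV, /zwej/ → CCVC, /wifs/ → CVCC.

CCV.CCVC.CVCC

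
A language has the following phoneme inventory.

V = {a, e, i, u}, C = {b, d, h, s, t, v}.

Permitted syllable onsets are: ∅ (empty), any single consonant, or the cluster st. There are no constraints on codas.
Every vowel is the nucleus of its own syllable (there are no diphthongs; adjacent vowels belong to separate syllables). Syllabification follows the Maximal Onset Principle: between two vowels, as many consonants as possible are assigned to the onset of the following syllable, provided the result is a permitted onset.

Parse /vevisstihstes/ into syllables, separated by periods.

Nuclei (vowels): e, i, i, e → 4 syllables.
Between /e/ (V1) and /i/ (V2): /v/ → onset of the next syllable (single consonants are always licit onsets).
Between /i/ (V2) and /i/ (V3): cluster /sst/ — the longest permitted-onset suffix is /st/; onset = /st/, preceding coda = /s/.
Between /i/ (V3) and /e/ (V4): /hst/; trying suffixes from longest down, /st/ is the first permitted one, so coda /h/ | onset /st/.

ve.vis.stih.stes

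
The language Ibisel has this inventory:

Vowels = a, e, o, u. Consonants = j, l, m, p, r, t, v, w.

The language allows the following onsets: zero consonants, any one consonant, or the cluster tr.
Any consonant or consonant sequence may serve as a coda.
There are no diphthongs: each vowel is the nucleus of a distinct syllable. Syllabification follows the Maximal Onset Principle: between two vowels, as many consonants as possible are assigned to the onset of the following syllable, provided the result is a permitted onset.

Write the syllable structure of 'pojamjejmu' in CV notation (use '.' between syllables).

CV.CVC.CVC.CV

Nuclei (vowels): o, a, e, u → 4 syllables.
V1 /o/ – V2 /a/: /j/ is a single consonant, so it becomes the next onset.
V2 /a/ – V3 /e/: /mj/ splits as /m/ + /j/ (/j/ is the longest suffix that is a licit onset).
V3 /e/ – V4 /u/: /jm/ — longest licit onset from the right is /m/, leaving /j/ as coda.
Putting it together: po.jam.jej.mu.
Mapping each syllable to C/V: /po/ → CV, /jam/ → CVC, /jej/ → CVC, /mu/ → CV.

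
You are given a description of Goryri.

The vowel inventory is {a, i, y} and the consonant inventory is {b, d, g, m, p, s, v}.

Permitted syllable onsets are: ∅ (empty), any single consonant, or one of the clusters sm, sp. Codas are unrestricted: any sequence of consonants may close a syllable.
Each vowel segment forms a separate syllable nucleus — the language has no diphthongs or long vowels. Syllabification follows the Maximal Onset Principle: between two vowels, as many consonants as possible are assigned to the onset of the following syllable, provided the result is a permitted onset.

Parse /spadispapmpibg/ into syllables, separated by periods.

spa.di.spapm.pibg

Vowels present: a, i, a, i; each is a nucleus, giving 4 syllables.
Between /a/ (V1) and /i/ (V2): just /d/ — single C goes to the following onset.
Between /i/ (V2) and /a/ (V3): /sp/ — entire cluster is a permitted onset → onset /sp/, coda ∅.
Between /a/ (V3) and /i/ (V4): cluster /pmp/ — the longest permitted-onset suffix is /p/; onset = /p/, preceding coda = /pm/.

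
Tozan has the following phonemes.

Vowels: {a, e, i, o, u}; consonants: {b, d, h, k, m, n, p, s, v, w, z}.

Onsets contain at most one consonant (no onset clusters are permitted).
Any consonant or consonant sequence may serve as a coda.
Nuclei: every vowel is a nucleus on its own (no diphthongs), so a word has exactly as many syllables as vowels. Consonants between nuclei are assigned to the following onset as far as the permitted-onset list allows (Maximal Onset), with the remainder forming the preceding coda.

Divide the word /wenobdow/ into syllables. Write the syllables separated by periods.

The vowels are e, o, o — 3 nuclei, so 3 syllables.
/e…o/ gap (V1→V2): /n/ is a single consonant, so it becomes the next onset.
/o…o/ gap (V2→V3): /bd/ splits as /b/ + /d/ (/d/ is the longest suffix that is a licit onset).

we.nob.dow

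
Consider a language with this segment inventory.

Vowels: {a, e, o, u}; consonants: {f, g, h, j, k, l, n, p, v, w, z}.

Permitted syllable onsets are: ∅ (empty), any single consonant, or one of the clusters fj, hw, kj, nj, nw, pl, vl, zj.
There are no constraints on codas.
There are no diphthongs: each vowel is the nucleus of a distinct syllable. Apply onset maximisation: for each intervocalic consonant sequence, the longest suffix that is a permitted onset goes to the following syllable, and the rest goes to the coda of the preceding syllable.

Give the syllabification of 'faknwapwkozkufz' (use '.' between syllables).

The vowels are a, a, o, u — 4 nuclei, so 4 syllables.
/a…a/ gap (V1→V2): /knw/ — longest licit onset from the right is /nw/, leaving /k/ as coda.
/a…o/ gap (V2→V3): /pwk/; trying suffixes from longest down, /k/ is the first permitted one, so coda /pw/ | onset /k/.
/o…u/ gap (V3→V4): /zk/ splits as /z/ + /k/ (/k/ is the longest suffix that is a licit onset).

fak.nwapw.koz.kufz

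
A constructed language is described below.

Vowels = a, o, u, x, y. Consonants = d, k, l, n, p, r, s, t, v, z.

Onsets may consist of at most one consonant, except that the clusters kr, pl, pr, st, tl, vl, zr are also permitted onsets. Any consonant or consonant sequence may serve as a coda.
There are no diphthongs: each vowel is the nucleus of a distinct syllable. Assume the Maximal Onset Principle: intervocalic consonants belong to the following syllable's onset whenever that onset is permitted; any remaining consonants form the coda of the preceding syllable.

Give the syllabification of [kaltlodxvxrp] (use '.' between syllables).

kal.tlo.dx.vxrp

The vowels are a, o, x, x — 4 nuclei, so 4 syllables.
/a…o/ gap (V1→V2): /ltl/; trying suffixes from longest down, /tl/ is the first permitted one, so coda /l/ | onset /tl/.
/o…x/ gap (V2→V3): /d/ → onset of the next syllable (single consonants are always licit onsets).
/x…x/ gap (V3→V4): /v/ is a single consonant, so it becomes the next onset.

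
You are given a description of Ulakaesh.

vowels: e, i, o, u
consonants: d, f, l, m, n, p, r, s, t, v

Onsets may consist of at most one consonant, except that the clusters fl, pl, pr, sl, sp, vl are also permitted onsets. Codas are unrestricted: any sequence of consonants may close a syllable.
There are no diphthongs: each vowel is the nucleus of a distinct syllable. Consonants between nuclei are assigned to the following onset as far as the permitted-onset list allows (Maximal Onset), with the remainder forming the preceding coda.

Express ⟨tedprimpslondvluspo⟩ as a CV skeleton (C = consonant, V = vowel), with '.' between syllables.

The vowels are e, i, o, u, o — 5 nuclei, so 5 syllables.
σ1/σ2 boundary: /dpr/ splits as /d/ + /pr/ (/pr/ is the longest suffix that is a licit onset).
σ2/σ3 boundary: /mpsl/ — longest licit onset from the right is /sl/, leaving /mp/ as coda.
σ3/σ4 boundary: /ndvl/; trying suffixes from longest down, /vl/ is the first permitted one, so coda /nd/ | onset /vl/.
σ4/σ5 boundary: /sp/ is a licit onset in full, so it all attaches to the next syllable.
Result: ted.primp.slond.vlu.spo.
Mapping each syllable to C/V: /ted/ → CVC, /primp/ → CCVCC, /slond/ → CCVCC, /vlu/ → CCV, /spo/ → CCV.

CVC.CCVCC.CCVCC.CCV.CCV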